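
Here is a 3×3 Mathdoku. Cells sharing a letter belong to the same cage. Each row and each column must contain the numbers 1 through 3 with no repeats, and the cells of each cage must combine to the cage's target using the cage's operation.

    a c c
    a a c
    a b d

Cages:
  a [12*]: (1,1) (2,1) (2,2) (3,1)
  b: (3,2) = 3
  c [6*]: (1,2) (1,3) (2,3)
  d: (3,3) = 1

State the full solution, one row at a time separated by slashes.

Cage a has product 12, so (2,2) = 2.
Cage b is given, which forces (3,2) = 3.
D is a freebie, leaving (3,3) = 1.
Column 2 now contains 3, so (1,2) = 1.
Cage c has product 6, which forces (1,3) = 2.
1 is placed in column 3; hence (2,3) = 3.
Row 3 now contains 1; hence (3,1) = 2.
Row 1 already has 1, which forces (1,1) = 3.
Row 2 already has 3, so (2,1) = 1.

3 1 2 / 1 2 3 / 2 3 1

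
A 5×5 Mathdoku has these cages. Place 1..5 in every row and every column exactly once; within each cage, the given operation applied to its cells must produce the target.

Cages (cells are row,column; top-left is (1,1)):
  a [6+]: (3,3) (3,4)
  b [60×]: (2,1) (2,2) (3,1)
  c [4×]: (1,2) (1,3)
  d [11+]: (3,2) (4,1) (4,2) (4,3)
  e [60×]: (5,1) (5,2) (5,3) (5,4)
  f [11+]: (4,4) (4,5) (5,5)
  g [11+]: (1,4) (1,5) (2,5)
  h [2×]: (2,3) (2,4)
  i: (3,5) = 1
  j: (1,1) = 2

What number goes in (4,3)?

Cage j is a single given cell; hence (1,1) = 2.
Cage i is given, leaving (3,5) = 1.
The only place for 2 in row 5 is (5,5).
Row 1 needs a 5, and only (1,5) is open for it.
Cage g needs sum 11, which forces (1,4) = 3.
The 3 cells of cage g must have sum 11, so (2,5) = 3.
Cage f has sum 11, leaving (4,4) = 5.
Column 5 already has 5, leaving (4,5) = 4.
Cage b has product 60, so (3,1) = 3.
Cage d has sum 11, which forces (3,2) = 5.
Column 1 now contains 3; hence (4,1) = 1.
Cage b needs product 60, leaving (2,1) = 5.
5 is placed in column 2, leaving (2,2) = 4.
Column 1 already has 5, leaving (5,1) = 4.
Row 5 now contains 4; hence (5,4) = 1.
Column 2 already has 4, leaving (1,2) = 1.
Cage c needs two cells with product 4, leaving (1,3) = 4.
Cage h's pair has product 2, leaving (2,3) = 1.
1 is placed in column 4, leaving (2,4) = 2.
Column 3 already has 4, so (3,3) = 2.
Column 4 now contains 2, so (3,4) = 4.
Column 3 already has 2, leaving (4,3) = 3.
Row 5 now contains 1, leaving (5,2) = 3.
Cage e has product 60, so (5,3) = 5.
Row 4 already has 3, which forces (4,2) = 2.
The full grid is 2 1 4 3 5 / 5 4 1 2 3 / 3 5 2 4 1 / 1 2 3 5 4 / 4 3 5 1 2.

3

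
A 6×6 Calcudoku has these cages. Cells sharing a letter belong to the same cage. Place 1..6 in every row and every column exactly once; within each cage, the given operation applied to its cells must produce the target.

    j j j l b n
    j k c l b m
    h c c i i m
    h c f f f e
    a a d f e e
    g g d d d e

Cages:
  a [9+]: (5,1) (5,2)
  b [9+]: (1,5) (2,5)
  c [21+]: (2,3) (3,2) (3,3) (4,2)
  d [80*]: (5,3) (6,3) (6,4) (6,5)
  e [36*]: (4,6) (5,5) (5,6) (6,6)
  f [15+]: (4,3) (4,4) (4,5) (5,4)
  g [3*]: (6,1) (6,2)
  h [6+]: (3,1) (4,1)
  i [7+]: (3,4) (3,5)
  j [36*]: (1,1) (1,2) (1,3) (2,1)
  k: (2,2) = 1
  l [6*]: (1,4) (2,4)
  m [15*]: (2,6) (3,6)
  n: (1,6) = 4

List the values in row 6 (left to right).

1 3 5 4 2 6

Cage n is a single given cell, leaving (1,6) = 4.
Cage k is given, which forces (2,2) = 1.
Column 2 now contains 1, which forces (6,2) = 3.
Row 6 now contains 3, so (6,1) = 1.
Cage j has product 36, which forces (1,3) = 1.
The 4 cells of cage d must have product 80, which forces (5,3) = 2.
In row 1, 5 can only go at (1,5), so (1,5) = 5.
Cage b's pair has sum 9; hence (2,5) = 4.
Column 5 now contains 4, so (6,5) = 2.
Row 6 now contains 2, leaving (6,6) = 6.
Cage e needs product 36, which forces (4,6) = 2.
Cage h needs two cells with sum 6, which forces (3,1) = 2.
2 is placed in row 4, so (4,1) = 4.
The 4 cells of cage j must have product 36; hence (1,2) = 2.
Row 1 now contains 2; hence (1,4) = 3.
Column 4 already has 3, leaving (2,4) = 2.
3 is placed in row 1; hence (1,1) = 6.
Cage j has product 36, so (2,1) = 3.
3 is placed in row 2; hence (2,6) = 5.
Column 6 now contains 5, so (3,6) = 3.
3 is placed in column 1, leaving (5,1) = 5.
Column 6 already has 3, leaving (5,6) = 1.
Row 2 now contains 5; hence (2,3) = 6.
Cage a needs two cells with sum 9; hence (5,2) = 4.
Row 5 already has 1; hence (5,4) = 6.
Row 5 already has 1, leaving (5,5) = 3.
Cage c needs sum 21, which forces (3,3) = 4.
6 is placed in column 4, so (3,4) = 1.
Cage i's pair has sum 7, leaving (3,5) = 6.
Cage f needs sum 15, which forces (4,3) = 3.
Cage f has sum 15, so (4,4) = 5.
3 is placed in column 5, so (4,5) = 1.
Column 3 now contains 4, which forces (6,3) = 5.
5 is placed in column 4, which forces (6,4) = 4.
Row 3 already has 6, so (3,2) = 5.
5 is placed in row 4; hence (4,2) = 6.
The full grid is 6 2 1 3 5 4 / 3 1 6 2 4 5 / 2 5 4 1 6 3 / 4 6 3 5 1 2 / 5 4 2 6 3 1 / 1 3 5 4 2 6.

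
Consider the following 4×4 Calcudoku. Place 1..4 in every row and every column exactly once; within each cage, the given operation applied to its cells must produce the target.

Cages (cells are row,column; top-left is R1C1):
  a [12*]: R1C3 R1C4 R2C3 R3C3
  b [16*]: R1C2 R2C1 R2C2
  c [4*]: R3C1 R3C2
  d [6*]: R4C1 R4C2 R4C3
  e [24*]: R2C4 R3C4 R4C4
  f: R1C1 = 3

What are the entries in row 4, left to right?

1 3 2 4

Cage f is a single given cell, so R1C1 = 3.
In row 4, 4 can only go at R4C4, so R4C4 = 4.
In column 2, 3 can only go at R4C2, so R4C2 = 3.
The only place for 2 in column 2 is R1C2.
Cage a has product 12; hence R1C3 = 4.
Row 1 already has 2, so R1C4 = 1.
Cage b needs product 16; hence R2C1 = 2.
Cage b needs product 16, so R2C2 = 4.
Row 2 already has 2; hence R2C4 = 3.
4 is placed in column 2, which forces R3C2 = 1.
Row 3 already has 1, which forces R3C3 = 3.
Column 4 already has 3, which forces R3C4 = 2.
Column 1 now contains 2; hence R4C1 = 1.
Row 4 already has 1, so R4C3 = 2.
Row 2 now contains 3; hence R2C3 = 1.
Row 3 already has 1, so R3C1 = 4.
Completed grid: 3 2 4 1 / 2 4 1 3 / 4 1 3 2 / 1 3 2 4.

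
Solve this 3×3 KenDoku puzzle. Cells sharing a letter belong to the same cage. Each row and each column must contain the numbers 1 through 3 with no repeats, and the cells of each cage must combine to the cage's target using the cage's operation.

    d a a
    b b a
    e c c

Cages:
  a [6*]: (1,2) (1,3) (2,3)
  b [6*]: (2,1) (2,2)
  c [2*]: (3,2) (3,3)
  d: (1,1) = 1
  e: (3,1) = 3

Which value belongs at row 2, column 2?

3

Cage d is a single given cell, which forces (1,1) = 1.
Cage e is given, leaving (3,1) = 3.
3 is placed in column 1, which forces (2,1) = 2.
Cage b's pair has product 6, leaving (2,2) = 3.
Cage a has product 6, so (2,3) = 1.
Column 3 now contains 1; hence (3,3) = 2.
3 is placed in column 2, so (1,2) = 2.
Column 3 now contains 2, leaving (1,3) = 3.
Row 3 now contains 2, leaving (3,2) = 1.
The full grid is 1 2 3 / 2 3 1 / 3 1 2.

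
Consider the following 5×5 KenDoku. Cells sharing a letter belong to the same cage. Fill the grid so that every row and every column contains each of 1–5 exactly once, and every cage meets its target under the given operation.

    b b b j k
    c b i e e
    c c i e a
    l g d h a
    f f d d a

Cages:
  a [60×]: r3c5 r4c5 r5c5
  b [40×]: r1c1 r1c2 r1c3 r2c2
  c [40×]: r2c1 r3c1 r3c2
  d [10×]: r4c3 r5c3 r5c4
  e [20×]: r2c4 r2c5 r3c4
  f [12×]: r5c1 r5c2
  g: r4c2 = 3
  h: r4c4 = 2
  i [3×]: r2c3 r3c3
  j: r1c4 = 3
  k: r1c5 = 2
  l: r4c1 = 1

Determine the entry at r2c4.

J is a freebie, so r1c4 = 3.
Cage k is given, so r1c5 = 2.
Cage l is a single given cell; hence r4c1 = 1.
Cage g is given, which forces r4c2 = 3.
Cage h is given, leaving r4c4 = 2.
Column 2 already has 3, which forces r5c2 = 4.
The 4 cells of cage b must have product 40; hence r2c2 = 2.
Column 2 now contains 2, leaving r3c2 = 5.
Row 4 already has 2, which forces r4c3 = 5.
Row 4 already has 5; hence r4c5 = 4.
Row 5 already has 4; hence r5c1 = 3.
Cage d has product 10, so r5c3 = 2.
Cage d has product 10, so r5c4 = 1.
Row 5 already has 3, so r5c5 = 5.
Cage b has product 40, leaving r1c1 = 5.
5 is placed in column 2, which forces r1c2 = 1.
Cage b needs product 40, leaving r1c3 = 4.
The 3 cells of cage c must have product 40, leaving r2c1 = 4.
The 3 cells of cage e must have product 20, leaving r2c4 = 5.
5 is placed in column 5; hence r2c5 = 1.
The 3 cells of cage c must have product 40; hence r3c1 = 2.
1 is placed in column 4, which forces r3c4 = 4.
Column 5 now contains 4, which forces r3c5 = 3.
1 is placed in row 2, so r2c3 = 3.
Row 3 now contains 3, which forces r3c3 = 1.
The full grid is 5 1 4 3 2 / 4 2 3 5 1 / 2 5 1 4 3 / 1 3 5 2 4 / 3 4 2 1 5.

5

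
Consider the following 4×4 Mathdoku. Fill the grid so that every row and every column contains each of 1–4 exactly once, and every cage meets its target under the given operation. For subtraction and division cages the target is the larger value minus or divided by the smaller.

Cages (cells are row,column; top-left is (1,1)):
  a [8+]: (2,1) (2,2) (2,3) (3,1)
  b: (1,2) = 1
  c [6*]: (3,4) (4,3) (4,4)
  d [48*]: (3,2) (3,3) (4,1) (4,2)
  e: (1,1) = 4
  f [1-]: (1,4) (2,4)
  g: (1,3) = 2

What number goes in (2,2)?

2

Cage e is a single given cell; hence (1,1) = 4.
B is a freebie; hence (1,2) = 1.
Cage g is a single given cell, which forces (1,3) = 2.
Row 1 already has 2, so (1,4) = 3.
The 3 cells of cage c must have product 6, so (4,3) = 3.
3 is placed in column 3, leaving (2,3) = 1.
Cage d has product 48, so (3,2) = 3.
3 is placed in column 3; hence (3,3) = 4.
Cage d needs product 48, which forces (4,1) = 1.
3 is placed in row 4; hence (4,2) = 4.
Row 4 already has 1; hence (4,4) = 2.
The 4 cells of cage a must have sum 8, which forces (2,1) = 3.
4 is placed in column 2, leaving (2,2) = 2.
Column 4 already has 2, so (2,4) = 4.
1 is placed in column 1, so (3,1) = 2.
Column 4 already has 2, leaving (3,4) = 1.
Completed grid: 4 1 2 3 / 3 2 1 4 / 2 3 4 1 / 1 4 3 2.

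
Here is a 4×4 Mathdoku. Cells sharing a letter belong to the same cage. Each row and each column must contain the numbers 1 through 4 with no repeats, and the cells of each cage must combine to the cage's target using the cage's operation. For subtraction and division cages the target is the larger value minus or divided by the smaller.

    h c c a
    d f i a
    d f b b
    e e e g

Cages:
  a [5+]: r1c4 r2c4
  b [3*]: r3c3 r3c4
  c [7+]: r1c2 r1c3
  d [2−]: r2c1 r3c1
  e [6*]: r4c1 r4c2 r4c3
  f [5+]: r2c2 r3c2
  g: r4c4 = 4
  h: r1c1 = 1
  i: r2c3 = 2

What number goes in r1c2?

3

H is a freebie; hence r1c1 = 1.
I is a freebie; hence r2c3 = 2.
G is a freebie, so r4c4 = 4.
The two cells of cage a must have sum 5, so r1c4 = 2.
The two cells of cage d must have difference 2, leaving r2c1 = 4.
Cage a needs two cells with sum 5, leaving r2c4 = 3.
Cage d needs two cells with difference 2, leaving r3c1 = 2.
Column 4 now contains 3, leaving r3c4 = 1.
2 is placed in column 1, so r4c1 = 3.
Row 4 now contains 3, leaving r4c3 = 1.
Row 2 now contains 3, leaving r2c2 = 1.
Row 3 now contains 1, leaving r3c2 = 4.
Row 3 now contains 1; hence r3c3 = 3.
Row 4 now contains 1; hence r4c2 = 2.
4 is placed in column 2; hence r1c2 = 3.
3 is placed in column 3; hence r1c3 = 4.
Completed grid: 1 3 4 2 / 4 1 2 3 / 2 4 3 1 / 3 2 1 4.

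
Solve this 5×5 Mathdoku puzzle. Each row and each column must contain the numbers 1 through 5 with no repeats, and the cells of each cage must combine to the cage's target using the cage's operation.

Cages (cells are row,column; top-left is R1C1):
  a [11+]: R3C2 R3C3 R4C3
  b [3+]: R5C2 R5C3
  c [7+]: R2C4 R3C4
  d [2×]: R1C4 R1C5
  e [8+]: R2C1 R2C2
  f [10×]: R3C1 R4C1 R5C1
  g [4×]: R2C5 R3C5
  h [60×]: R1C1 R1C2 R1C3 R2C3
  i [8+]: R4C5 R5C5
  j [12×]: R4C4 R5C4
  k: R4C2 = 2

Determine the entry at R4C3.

Cage k is given; hence R4C2 = 2.
2 is placed in column 2; hence R5C2 = 1.
1 is placed in row 5, leaving R5C3 = 2.
The 3 cells of cage f must have product 10, leaving R3C1 = 2.
Cage f needs product 10; hence R4C1 = 1.
2 is placed in row 5, which forces R5C1 = 5.
Row 5 already has 5, which forces R5C5 = 3.
Column 1 already has 5, which forces R2C1 = 3.
Cage e's pair has sum 8, leaving R2C2 = 5.
The two cells of cage j must have product 12; hence R4C4 = 3.
3 is placed in column 5, which forces R4C5 = 5.
3 is placed in row 5, which forces R5C4 = 4.
Column 1 already has 3, leaving R1C1 = 4.
The 4 cells of cage h must have product 60, which forces R1C2 = 3.
The 4 cells of cage h must have product 60; hence R1C3 = 5.
The 4 cells of cage h must have product 60, which forces R2C3 = 1.
Column 4 already has 4, which forces R2C4 = 2.
Row 2 already has 1, so R2C5 = 4.
The 3 cells of cage a must have sum 11, which forces R3C2 = 4.
The 3 cells of cage a must have sum 11, so R3C3 = 3.
Column 4 already has 4; hence R3C4 = 5.
Column 5 now contains 4, which forces R3C5 = 1.
5 is placed in row 4; hence R4C3 = 4.
Column 4 now contains 2; hence R1C4 = 1.
Column 5 already has 1; hence R1C5 = 2.
The full grid is 4 3 5 1 2 / 3 5 1 2 4 / 2 4 3 5 1 / 1 2 4 3 5 / 5 1 2 4 3.

4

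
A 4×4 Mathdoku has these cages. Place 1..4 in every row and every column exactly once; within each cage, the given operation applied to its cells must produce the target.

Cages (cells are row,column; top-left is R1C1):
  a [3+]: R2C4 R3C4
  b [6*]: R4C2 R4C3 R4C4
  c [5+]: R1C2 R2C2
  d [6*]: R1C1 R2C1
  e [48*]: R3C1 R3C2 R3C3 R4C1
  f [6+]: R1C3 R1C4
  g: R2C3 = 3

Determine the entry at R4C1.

4

Cage g is a single given cell, so R2C3 = 3.
The two cells of cage d must have product 6; hence R1C1 = 3.
Row 2 already has 3, so R2C1 = 2.
Row 2 already has 2, so R2C4 = 1.
Column 4 now contains 1, so R3C4 = 2.
Column 1 already has 2, leaving R4C1 = 4.
Column 4 now contains 2; hence R4C4 = 3.
The two cells of cage c must have sum 5, leaving R1C2 = 1.
Cage f needs two cells with sum 6, leaving R1C3 = 2.
Column 4 now contains 2; hence R1C4 = 4.
Row 2 now contains 1, which forces R2C2 = 4.
4 is placed in column 1, so R3C1 = 1.
Cage e needs product 48, so R3C2 = 3.
The 4 cells of cage e must have product 48, so R3C3 = 4.
1 is placed in column 2, so R4C2 = 2.
2 is placed in column 3, so R4C3 = 1.
Completed grid: 3 1 2 4 / 2 4 3 1 / 1 3 4 2 / 4 2 1 3.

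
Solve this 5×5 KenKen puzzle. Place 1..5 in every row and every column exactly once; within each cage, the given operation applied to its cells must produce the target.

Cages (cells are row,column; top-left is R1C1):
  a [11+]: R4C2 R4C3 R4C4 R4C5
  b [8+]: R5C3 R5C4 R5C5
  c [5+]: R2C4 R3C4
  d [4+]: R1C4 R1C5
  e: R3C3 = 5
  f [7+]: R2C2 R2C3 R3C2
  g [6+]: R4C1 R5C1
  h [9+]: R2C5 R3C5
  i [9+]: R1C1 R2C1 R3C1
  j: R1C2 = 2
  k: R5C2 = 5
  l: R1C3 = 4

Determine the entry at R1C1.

5

Cage j is given, so R1C2 = 2.
Cage l is given, leaving R1C3 = 4.
Cage e is given, so R3C3 = 5.
5 is placed in row 3, so R3C5 = 4.
Cage k is given, so R5C2 = 5.
Column 5 now contains 4; hence R2C5 = 5.
Cage b needs sum 8; hence R5C4 = 4.
The 4 cells of cage a must have sum 11, so R4C4 = 5.
5 is placed in row 4, so R4C1 = 4.
Cage g needs two cells with sum 6, leaving R5C1 = 2.
The 3 cells of cage i must have sum 9; hence R1C1 = 5.
The only place for 4 in row 2 is R2C2.
Cage f has sum 7, so R2C3 = 2.
2 is placed in row 2, leaving R2C4 = 3.
The 3 cells of cage f must have sum 7, leaving R3C2 = 1.
Column 4 already has 3, so R3C4 = 2.
1 is placed in column 2; hence R4C2 = 3.
3 is placed in row 4; hence R4C3 = 1.
1 is placed in row 4, leaving R4C5 = 2.
Column 3 already has 1, which forces R5C3 = 3.
Row 5 now contains 3; hence R5C5 = 1.
Column 4 already has 3; hence R1C4 = 1.
Column 5 already has 1, leaving R1C5 = 3.
3 is placed in row 2, so R2C1 = 1.
Row 3 already has 1, leaving R3C1 = 3.
Filled in: 5 2 4 1 3 / 1 4 2 3 5 / 3 1 5 2 4 / 4 3 1 5 2 / 2 5 3 4 1.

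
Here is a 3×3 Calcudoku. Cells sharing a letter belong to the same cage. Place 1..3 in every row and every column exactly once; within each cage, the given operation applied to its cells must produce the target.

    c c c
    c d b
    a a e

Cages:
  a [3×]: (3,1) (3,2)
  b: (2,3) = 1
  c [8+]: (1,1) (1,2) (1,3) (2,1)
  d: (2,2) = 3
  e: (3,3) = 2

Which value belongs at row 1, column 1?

The 4 cells of cage c must have sum 8, which forces (2,1) = 2.
D is a freebie; hence (2,2) = 3.
Cage b is a single given cell, which forces (2,3) = 1.
Column 2 already has 3, so (3,2) = 1.
Cage e is given, which forces (3,3) = 2.
The 4 cells of cage c must have sum 8, leaving (1,1) = 1.
1 is placed in column 2, leaving (1,2) = 2.
2 is placed in column 3, so (1,3) = 3.
Row 3 already has 1; hence (3,1) = 3.
Completed grid: 1 2 3 / 2 3 1 / 3 1 2.

1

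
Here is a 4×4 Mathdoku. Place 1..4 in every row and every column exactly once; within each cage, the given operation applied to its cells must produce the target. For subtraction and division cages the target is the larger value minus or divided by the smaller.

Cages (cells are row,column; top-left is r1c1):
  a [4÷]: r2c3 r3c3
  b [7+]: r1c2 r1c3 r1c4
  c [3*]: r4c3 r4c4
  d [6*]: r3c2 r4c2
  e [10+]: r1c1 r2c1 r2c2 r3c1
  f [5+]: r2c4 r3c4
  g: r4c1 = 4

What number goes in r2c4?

Cage g is given, which forces r4c1 = 4.
The 4 cells of cage e must have sum 10, so r2c2 = 4.
Row 2 already has 4; hence r2c3 = 1.
Column 3 now contains 1, so r3c3 = 4.
Column 3 now contains 1; hence r4c3 = 3.
3 is placed in row 4; hence r4c4 = 1.
Cage b needs sum 7, so r1c2 = 1.
Column 3 now contains 4, leaving r1c3 = 2.
Cage b needs sum 7, so r1c4 = 4.
The two cells of cage d must have product 6, so r3c2 = 3.
Row 3 now contains 3; hence r3c4 = 2.
3 is placed in row 4; hence r4c2 = 2.
Row 1 already has 2, which forces r1c1 = 3.
Cage e has sum 10, leaving r2c1 = 2.
Column 4 now contains 2, leaving r2c4 = 3.
2 is placed in row 3; hence r3c1 = 1.
Completed grid: 3 1 2 4 / 2 4 1 3 / 1 3 4 2 / 4 2 3 1.

3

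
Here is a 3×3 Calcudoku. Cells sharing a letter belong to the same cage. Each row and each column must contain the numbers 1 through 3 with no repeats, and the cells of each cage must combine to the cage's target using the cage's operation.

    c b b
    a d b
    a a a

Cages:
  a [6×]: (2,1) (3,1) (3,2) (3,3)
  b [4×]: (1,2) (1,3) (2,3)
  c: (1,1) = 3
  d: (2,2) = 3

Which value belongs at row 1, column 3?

1

Cage c is a single given cell; hence (1,1) = 3.
Cage b needs product 4, leaving (1,2) = 2.
The 3 cells of cage b must have product 4, leaving (1,3) = 1.
Cage a has product 6, which forces (2,1) = 1.
Cage d is a single given cell, so (2,2) = 3.
Cage b has product 4, leaving (2,3) = 2.
3 is placed in column 1, which forces (3,1) = 2.
Column 2 already has 3, leaving (3,2) = 1.
2 is placed in column 3; hence (3,3) = 3.
Filled in: 3 2 1 / 1 3 2 / 2 1 3.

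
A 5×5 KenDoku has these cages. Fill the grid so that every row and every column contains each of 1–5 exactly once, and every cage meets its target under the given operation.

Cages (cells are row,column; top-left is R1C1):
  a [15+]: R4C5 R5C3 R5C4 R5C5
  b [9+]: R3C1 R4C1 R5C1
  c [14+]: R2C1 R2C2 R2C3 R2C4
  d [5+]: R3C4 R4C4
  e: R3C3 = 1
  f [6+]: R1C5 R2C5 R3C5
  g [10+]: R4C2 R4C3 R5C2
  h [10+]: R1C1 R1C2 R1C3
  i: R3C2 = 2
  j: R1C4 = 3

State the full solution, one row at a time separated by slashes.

4 1 5 3 2 / 2 4 3 5 1 / 5 2 1 4 3 / 3 5 2 1 4 / 1 3 4 2 5

J is a freebie, so R1C4 = 3.
Cage i is given; hence R3C2 = 2.
Cage e is a single given cell, so R3C3 = 1.
Row 3 now contains 1, which forces R3C4 = 4.
Row 3 now contains 1; hence R3C5 = 3.
3 is placed in row 3, leaving R3C1 = 5.
The two cells of cage d must have sum 5, so R4C4 = 1.
1 is placed in row 4; hence R4C1 = 3.
Cage b needs sum 9, so R5C1 = 1.
Column 1 already has 1, leaving R1C1 = 4.
Cage h needs sum 10, so R1C2 = 1.
Cage h has sum 10, so R1C3 = 5.
1 is placed in row 1, which forces R1C5 = 2.
4 is placed in column 1, which forces R2C1 = 2.
2 is placed in row 2, leaving R2C4 = 5.
Column 5 already has 2, so R2C5 = 1.
Cage g has sum 10; hence R4C2 = 5.
The 3 cells of cage g must have sum 10; hence R4C3 = 2.
Row 4 already has 5; hence R4C5 = 4.
The 3 cells of cage g must have sum 10, which forces R5C2 = 3.
Row 5 already has 3, so R5C3 = 4.
Column 4 now contains 5, leaving R5C4 = 2.
Column 5 already has 2, which forces R5C5 = 5.
3 is placed in column 2; hence R2C2 = 4.
Column 3 now contains 4; hence R2C3 = 3.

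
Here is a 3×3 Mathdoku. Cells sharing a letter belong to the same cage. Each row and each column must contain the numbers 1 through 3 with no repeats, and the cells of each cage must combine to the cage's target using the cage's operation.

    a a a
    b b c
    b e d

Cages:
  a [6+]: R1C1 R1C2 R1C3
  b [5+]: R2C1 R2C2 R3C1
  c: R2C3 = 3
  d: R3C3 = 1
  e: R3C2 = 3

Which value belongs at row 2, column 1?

1

C is a freebie; hence R2C3 = 3.
E is a freebie, so R3C2 = 3.
Cage d is given, so R3C3 = 1.
Cage a needs sum 6, leaving R1C1 = 3.
Cage a has sum 6; hence R1C2 = 1.
1 is placed in column 3, so R1C3 = 2.
Row 2 now contains 3, so R2C1 = 1.
The 3 cells of cage b must have sum 5, which forces R2C2 = 2.
1 is placed in row 3, leaving R3C1 = 2.
Filled in: 3 1 2 / 1 2 3 / 2 3 1.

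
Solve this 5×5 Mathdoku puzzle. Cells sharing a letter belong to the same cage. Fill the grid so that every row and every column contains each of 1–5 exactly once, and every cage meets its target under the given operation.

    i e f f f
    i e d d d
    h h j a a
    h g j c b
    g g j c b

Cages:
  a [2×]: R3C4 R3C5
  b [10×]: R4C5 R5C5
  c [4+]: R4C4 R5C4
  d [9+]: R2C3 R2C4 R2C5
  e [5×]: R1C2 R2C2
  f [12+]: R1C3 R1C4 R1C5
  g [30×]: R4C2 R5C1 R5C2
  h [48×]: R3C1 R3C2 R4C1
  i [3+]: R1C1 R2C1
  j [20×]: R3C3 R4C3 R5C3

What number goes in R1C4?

The 3 cells of cage h must have product 48, which forces R3C1 = 3.
The 3 cells of cage h must have product 48, leaving R3C2 = 4.
Cage h needs product 48; hence R4C1 = 4.
The 3 cells of cage j must have product 20, leaving R5C3 = 4.
The only place for 2 in row 1 is R1C1.
Column 1 now contains 2, which forces R2C1 = 1.
1 is placed in row 2; hence R2C2 = 5.
Column 1 now contains 2; hence R5C1 = 5.
5 is placed in row 5, leaving R5C5 = 2.
5 is placed in column 2, so R1C2 = 1.
The two cells of cage a must have product 2; hence R3C4 = 2.
2 is placed in column 5, so R3C5 = 1.
The 3 cells of cage g must have product 30, so R4C2 = 2.
2 is placed in column 5; hence R4C5 = 5.
Row 5 now contains 2; hence R5C2 = 3.
Row 5 now contains 3, leaving R5C4 = 1.
The 3 cells of cage d must have sum 9, which forces R2C3 = 2.
1 is placed in row 3; hence R3C3 = 5.
5 is placed in row 4; hence R4C3 = 1.
1 is placed in column 4, which forces R4C4 = 3.
Column 3 already has 5, so R1C3 = 3.
Cage f needs sum 12; hence R1C4 = 5.
The 3 cells of cage f must have sum 12; hence R1C5 = 4.
Column 4 already has 3, leaving R2C4 = 4.
Cage d needs sum 9, which forces R2C5 = 3.
Completed grid: 2 1 3 5 4 / 1 5 2 4 3 / 3 4 5 2 1 / 4 2 1 3 5 / 5 3 4 1 2.

5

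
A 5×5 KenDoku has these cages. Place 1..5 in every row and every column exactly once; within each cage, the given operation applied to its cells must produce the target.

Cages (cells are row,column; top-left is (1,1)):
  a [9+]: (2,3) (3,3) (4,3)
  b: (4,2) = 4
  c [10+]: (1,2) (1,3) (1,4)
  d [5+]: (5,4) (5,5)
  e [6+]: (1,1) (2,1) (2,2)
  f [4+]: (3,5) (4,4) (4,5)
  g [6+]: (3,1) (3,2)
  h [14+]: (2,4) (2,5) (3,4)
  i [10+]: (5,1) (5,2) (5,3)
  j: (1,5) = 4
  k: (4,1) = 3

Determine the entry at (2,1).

Cage j is given, so (1,5) = 4.
The 3 cells of cage h must have sum 14, which forces (2,4) = 4.
Cage h has sum 14, so (2,5) = 5.
The 3 cells of cage h must have sum 14; hence (3,4) = 5.
Cage f has sum 4, leaving (3,5) = 1.
Cage k is a single given cell; hence (4,1) = 3.
Cage b is given, which forces (4,2) = 4.
The 3 cells of cage f must have sum 4; hence (4,4) = 1.
Cage f needs sum 4, which forces (4,5) = 2.
Column 5 now contains 2, which forces (5,5) = 3.
Cage e has sum 6, leaving (2,2) = 3.
The 3 cells of cage a must have sum 9, leaving (2,3) = 1.
The two cells of cage g must have sum 6, so (3,1) = 4.
4 is placed in column 2, which forces (3,2) = 2.
Cage a needs sum 9; hence (3,3) = 3.
Row 4 already has 2, so (4,3) = 5.
Column 3 already has 5, leaving (5,3) = 4.
Row 5 already has 3, which forces (5,4) = 2.
Cage e has sum 6, leaving (1,1) = 1.
Column 2 now contains 2, which forces (1,2) = 5.
Column 3 already has 5, which forces (1,3) = 2.
2 is placed in column 4; hence (1,4) = 3.
1 is placed in row 2, leaving (2,1) = 2.
Column 1 now contains 1, leaving (5,1) = 5.
5 is placed in column 2; hence (5,2) = 1.
Filled in: 1 5 2 3 4 / 2 3 1 4 5 / 4 2 3 5 1 / 3 4 5 1 2 / 5 1 4 2 3.

2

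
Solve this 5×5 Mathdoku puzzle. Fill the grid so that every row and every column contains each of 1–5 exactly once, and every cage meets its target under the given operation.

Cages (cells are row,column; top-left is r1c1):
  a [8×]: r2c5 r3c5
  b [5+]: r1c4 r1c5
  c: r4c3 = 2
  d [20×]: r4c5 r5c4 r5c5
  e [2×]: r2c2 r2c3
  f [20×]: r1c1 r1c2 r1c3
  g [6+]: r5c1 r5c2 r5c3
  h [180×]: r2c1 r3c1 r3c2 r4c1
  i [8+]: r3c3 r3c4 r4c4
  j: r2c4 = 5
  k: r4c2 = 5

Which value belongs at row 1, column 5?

Cage j is given, leaving r2c4 = 5.
The 4 cells of cage h must have product 180, which forces r3c2 = 3.
Cage k is a single given cell; hence r4c2 = 5.
Cage c is given, so r4c3 = 2.
Cage e's pair has product 2, which forces r2c2 = 2.
2 is placed in column 3; hence r2c3 = 1.
2 is placed in row 2, which forces r2c5 = 4.
The 4 cells of cage h must have product 180; hence r3c1 = 5.
Row 3 already has 5, leaving r3c3 = 4.
Column 5 now contains 4; hence r3c5 = 2.
Column 5 now contains 4, which forces r4c5 = 1.
Column 2 now contains 2, so r5c2 = 1.
1 is placed in column 3, which forces r5c3 = 3.
1 is placed in row 5; hence r5c4 = 4.
Cage d needs product 20; hence r5c5 = 5.
Cage f has product 20; hence r1c1 = 1.
1 is placed in column 2, so r1c2 = 4.
Column 3 now contains 4, so r1c3 = 5.
Cage b needs two cells with sum 5, leaving r1c4 = 2.
1 is placed in column 5, so r1c5 = 3.
Row 2 already has 4, leaving r2c1 = 3.
Row 3 now contains 2, leaving r3c4 = 1.
The 4 cells of cage h must have product 180, leaving r4c1 = 4.
Row 4 now contains 1, so r4c4 = 3.
Row 5 now contains 3; hence r5c1 = 2.
Completed grid: 1 4 5 2 3 / 3 2 1 5 4 / 5 3 4 1 2 / 4 5 2 3 1 / 2 1 3 4 5.

3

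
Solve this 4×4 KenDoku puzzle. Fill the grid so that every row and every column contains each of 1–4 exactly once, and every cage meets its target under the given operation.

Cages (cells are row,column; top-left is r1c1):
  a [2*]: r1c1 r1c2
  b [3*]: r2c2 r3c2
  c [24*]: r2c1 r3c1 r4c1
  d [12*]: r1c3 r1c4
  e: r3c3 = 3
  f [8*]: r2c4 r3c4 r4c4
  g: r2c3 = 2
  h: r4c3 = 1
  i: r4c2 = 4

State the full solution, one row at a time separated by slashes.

1 2 4 3 / 4 3 2 1 / 2 1 3 4 / 3 4 1 2

Cage g is a single given cell, so r2c3 = 2.
Cage e is given, leaving r3c3 = 3.
Cage i is given, which forces r4c2 = 4.
Cage h is given, leaving r4c3 = 1.
Row 4 now contains 1, leaving r4c4 = 2.
Column 3 now contains 3; hence r1c3 = 4.
The two cells of cage d must have product 12, so r1c4 = 3.
The 3 cells of cage c must have product 24, so r2c1 = 4.
The two cells of cage b must have product 3, leaving r2c2 = 3.
Row 2 already has 4, which forces r2c4 = 1.
The 3 cells of cage c must have product 24; hence r3c1 = 2.
Row 3 now contains 3, leaving r3c2 = 1.
1 is placed in column 4, which forces r3c4 = 4.
Row 4 already has 2, which forces r4c1 = 3.
Column 1 already has 2, leaving r1c1 = 1.
1 is placed in column 2; hence r1c2 = 2.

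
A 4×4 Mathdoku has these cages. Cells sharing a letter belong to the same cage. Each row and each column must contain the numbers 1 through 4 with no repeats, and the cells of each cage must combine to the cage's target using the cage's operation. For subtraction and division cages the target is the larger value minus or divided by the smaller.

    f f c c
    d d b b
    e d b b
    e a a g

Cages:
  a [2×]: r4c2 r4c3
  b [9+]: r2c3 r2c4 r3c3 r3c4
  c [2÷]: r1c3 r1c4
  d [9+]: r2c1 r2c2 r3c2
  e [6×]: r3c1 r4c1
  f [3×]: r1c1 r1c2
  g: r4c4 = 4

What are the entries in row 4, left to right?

3 2 1 4

G is a freebie, so r4c4 = 4.
The only place for 4 in row 1 is r1c3.
The two cells of cage c must have quotient 2, so r1c4 = 2.
In row 3, 1 can only go at r3c4, so r3c4 = 1.
Cage b has sum 9, leaving r2c3 = 2.
1 is placed in column 4, leaving r2c4 = 3.
Cage b has sum 9, so r3c3 = 3.
Column 3 now contains 2; hence r4c3 = 1.
3 is placed in row 2, so r2c1 = 4.
The 3 cells of cage d must have sum 9, leaving r2c2 = 1.
3 is placed in row 3, leaving r3c1 = 2.
The 3 cells of cage d must have sum 9, which forces r3c2 = 4.
Cage e needs two cells with product 6, which forces r4c1 = 3.
Row 4 now contains 1, which forces r4c2 = 2.
3 is placed in column 1, which forces r1c1 = 1.
1 is placed in column 2, so r1c2 = 3.
The full grid is 1 3 4 2 / 4 1 2 3 / 2 4 3 1 / 3 2 1 4.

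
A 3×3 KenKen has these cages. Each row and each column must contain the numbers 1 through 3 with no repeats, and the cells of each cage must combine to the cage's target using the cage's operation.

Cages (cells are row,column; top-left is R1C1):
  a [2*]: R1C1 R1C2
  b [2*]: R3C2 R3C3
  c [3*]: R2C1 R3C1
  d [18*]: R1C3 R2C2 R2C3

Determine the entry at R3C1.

3

Cage d needs product 18, which forces R1C3 = 3.
The 3 cells of cage d must have product 18, so R2C2 = 3.
The 3 cells of cage d must have product 18, which forces R2C3 = 2.
Column 3 now contains 2, which forces R3C3 = 1.
Row 2 now contains 3, which forces R2C1 = 1.
Row 3 now contains 1, so R3C1 = 3.
Row 3 now contains 1; hence R3C2 = 2.
Column 1 now contains 1, leaving R1C1 = 2.
2 is placed in column 2; hence R1C2 = 1.
Completed grid: 2 1 3 / 1 3 2 / 3 2 1.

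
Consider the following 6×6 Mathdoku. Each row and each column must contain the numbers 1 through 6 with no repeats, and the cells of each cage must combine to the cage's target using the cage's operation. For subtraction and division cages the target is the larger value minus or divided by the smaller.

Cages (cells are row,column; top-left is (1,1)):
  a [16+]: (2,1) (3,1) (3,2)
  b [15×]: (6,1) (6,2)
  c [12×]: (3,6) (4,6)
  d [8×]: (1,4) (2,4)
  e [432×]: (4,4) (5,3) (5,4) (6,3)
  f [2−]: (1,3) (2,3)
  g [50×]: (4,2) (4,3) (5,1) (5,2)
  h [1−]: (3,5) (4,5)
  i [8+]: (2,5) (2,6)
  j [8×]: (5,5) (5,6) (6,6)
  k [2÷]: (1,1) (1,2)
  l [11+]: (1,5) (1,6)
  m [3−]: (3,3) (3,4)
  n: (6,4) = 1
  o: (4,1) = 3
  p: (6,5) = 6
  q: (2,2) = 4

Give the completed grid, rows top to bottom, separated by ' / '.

1 2 3 4 5 6 / 6 4 1 2 3 5 / 4 6 2 5 1 3 / 3 1 5 6 2 4 / 2 5 6 3 4 1 / 5 3 4 1 6 2

Cage q is given; hence (2,2) = 4.
4 is placed in row 2, which forces (2,4) = 2.
Cage o is given, leaving (4,1) = 3.
Column 1 now contains 3; hence (6,1) = 5.
5 is placed in row 6, which forces (6,2) = 3.
Cage n is a single given cell, which forces (6,4) = 1.
Cage p is given, so (6,5) = 6.
2 is placed in column 4, so (1,4) = 4.
6 is placed in column 5, so (1,5) = 5.
The two cells of cage l must have sum 11, so (1,6) = 6.
Column 1 already has 5, leaving (2,1) = 6.
5 is placed in column 5; hence (2,5) = 3.
Row 2 already has 3, leaving (2,6) = 5.
Cage a needs sum 16, leaving (3,1) = 4.
Cage a needs sum 16, so (3,2) = 6.
Cage g has product 50, leaving (4,3) = 5.
Cage e has product 432; hence (4,4) = 6.
Cage g needs product 50; hence (5,2) = 5.
The 4 cells of cage e must have product 432, leaving (5,3) = 6.
Cage e needs product 432, which forces (5,4) = 3.
6 is placed in row 6, so (6,3) = 4.
Row 6 already has 4, so (6,6) = 2.
Cage f needs two cells with difference 2, leaving (1,3) = 3.
5 is placed in row 2, so (2,3) = 1.
Cage m needs two cells with difference 3, so (3,3) = 2.
Column 4 now contains 3, so (3,4) = 5.
Row 3 now contains 2, which forces (3,5) = 1.
2 is placed in column 6, which forces (3,6) = 3.
Column 5 now contains 1; hence (4,5) = 2.
2 is placed in column 6; hence (4,6) = 4.
Column 5 now contains 1, leaving (5,5) = 4.
Column 6 now contains 4, leaving (5,6) = 1.
Row 4 now contains 2, which forces (4,2) = 1.
Row 5 now contains 1, leaving (5,1) = 2.
Column 1 already has 2, so (1,1) = 1.
Column 2 already has 1, which forces (1,2) = 2.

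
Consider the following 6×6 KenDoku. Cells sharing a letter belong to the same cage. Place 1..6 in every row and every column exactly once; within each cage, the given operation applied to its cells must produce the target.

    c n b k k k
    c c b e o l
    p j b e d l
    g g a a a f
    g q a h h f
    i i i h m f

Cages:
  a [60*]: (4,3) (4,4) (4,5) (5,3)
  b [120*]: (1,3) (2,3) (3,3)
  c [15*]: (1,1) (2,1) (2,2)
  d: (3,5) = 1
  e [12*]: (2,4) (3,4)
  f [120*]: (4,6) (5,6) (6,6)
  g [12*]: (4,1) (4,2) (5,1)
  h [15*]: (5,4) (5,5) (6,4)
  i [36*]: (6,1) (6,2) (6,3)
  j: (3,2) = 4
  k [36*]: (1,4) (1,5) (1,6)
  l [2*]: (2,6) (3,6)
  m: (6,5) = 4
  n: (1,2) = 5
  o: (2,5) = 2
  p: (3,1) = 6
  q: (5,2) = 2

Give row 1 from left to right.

Cage n is given; hence (1,2) = 5.
O is a freebie; hence (2,5) = 2.
Row 2 already has 2, leaving (2,6) = 1.
P is a freebie, leaving (3,1) = 6.
Cage j is a single given cell, leaving (3,2) = 4.
Row 3 now contains 4, leaving (3,3) = 5.
D is a freebie, which forces (3,5) = 1.
Column 6 already has 1, so (3,6) = 2.
Cage q is given, leaving (5,2) = 2.
Cage m is given, so (6,5) = 4.
The 3 cells of cage c must have product 15, which forces (1,1) = 1.
Cage k has product 36; hence (1,4) = 2.
Cage c has product 15; hence (2,1) = 5.
Row 2 now contains 1, which forces (2,2) = 3.
Cage e's pair has product 12, which forces (2,4) = 4.
Row 3 already has 2; hence (3,4) = 3.
Column 2 already has 3; hence (6,2) = 6.
Row 6 already has 6, so (6,6) = 5.
Cage b needs product 120, leaving (1,3) = 4.
Row 2 now contains 4, which forces (2,3) = 6.
Column 2 already has 6; hence (4,2) = 1.
Cage h has product 15, so (5,4) = 5.
Cage h needs product 15, which forces (5,5) = 3.
5 is placed in row 6; hence (6,4) = 1.
Column 5 now contains 3; hence (1,5) = 6.
Cage k has product 36, leaving (1,6) = 3.
Cage g has product 12, leaving (4,1) = 3.
The 4 cells of cage a must have product 60, leaving (4,3) = 2.
Column 4 already has 5, so (4,4) = 6.
Cage a has product 60, leaving (4,5) = 5.
6 is placed in row 4; hence (4,6) = 4.
Row 5 now contains 3, leaving (5,1) = 4.
Row 5 now contains 3, so (5,3) = 1.
4 is placed in column 6, which forces (5,6) = 6.
3 is placed in column 1, so (6,1) = 2.
2 is placed in column 3, so (6,3) = 3.
The full grid is 1 5 4 2 6 3 / 5 3 6 4 2 1 / 6 4 5 3 1 2 / 3 1 2 6 5 4 / 4 2 1 5 3 6 / 2 6 3 1 4 5.

1 5 4 2 6 3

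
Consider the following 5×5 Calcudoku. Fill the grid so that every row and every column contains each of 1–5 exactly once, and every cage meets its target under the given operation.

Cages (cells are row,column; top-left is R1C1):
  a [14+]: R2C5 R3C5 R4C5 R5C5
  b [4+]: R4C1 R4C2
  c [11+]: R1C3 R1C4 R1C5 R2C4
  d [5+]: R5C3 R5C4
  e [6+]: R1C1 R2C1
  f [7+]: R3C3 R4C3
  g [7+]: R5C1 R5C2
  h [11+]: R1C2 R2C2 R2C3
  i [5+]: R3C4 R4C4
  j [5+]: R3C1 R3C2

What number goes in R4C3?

5

The only place for 1 in column 5 is R1C5.
In column 3, 1 can only go at R5C3, so R5C3 = 1.
The two cells of cage d must have sum 5, so R5C4 = 4.
In row 5, 3 can only go at R5C5, so R5C5 = 3.
The only place for 1 in column 4 is R2C4.
The 4 cells of cage c must have sum 11; hence R1C3 = 4.
The 4 cells of cage c must have sum 11, which forces R1C4 = 5.
Row 1 now contains 4, leaving R1C1 = 2.
2 is placed in row 1, so R1C2 = 3.
The two cells of cage e must have sum 6; hence R2C1 = 4.
Row 2 now contains 4, so R2C2 = 5.
5 is placed in row 2, leaving R2C3 = 3.
5 is placed in row 2; hence R2C5 = 2.
3 is placed in column 2, so R4C2 = 1.
Column 1 now contains 2, leaving R5C1 = 5.
5 is placed in column 2, so R5C2 = 2.
Cage j's pair has sum 5, which forces R3C1 = 1.
Column 2 now contains 2, which forces R3C2 = 4.
Row 3 already has 4, so R3C5 = 5.
1 is placed in row 4; hence R4C1 = 3.
3 is placed in row 4, which forces R4C4 = 2.
Column 5 already has 5, which forces R4C5 = 4.
Row 3 now contains 5; hence R3C3 = 2.
2 is placed in column 4, which forces R3C4 = 3.
Row 4 already has 2, which forces R4C3 = 5.
The full grid is 2 3 4 5 1 / 4 5 3 1 2 / 1 4 2 3 5 / 3 1 5 2 4 / 5 2 1 4 3.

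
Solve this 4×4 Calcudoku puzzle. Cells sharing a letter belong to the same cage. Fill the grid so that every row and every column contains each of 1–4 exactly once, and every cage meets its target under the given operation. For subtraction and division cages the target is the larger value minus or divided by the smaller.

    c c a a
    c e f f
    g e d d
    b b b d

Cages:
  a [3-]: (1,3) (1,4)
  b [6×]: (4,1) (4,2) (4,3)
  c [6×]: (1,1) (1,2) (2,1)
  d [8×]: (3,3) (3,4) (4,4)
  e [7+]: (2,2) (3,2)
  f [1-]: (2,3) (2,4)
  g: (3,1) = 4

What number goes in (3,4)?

2

Cage g is a single given cell, leaving (3,1) = 4.
Row 3 now contains 4, leaving (3,2) = 3.
3 is placed in column 2, which forces (2,2) = 4.
Cage d has product 8, leaving (4,4) = 4.
Cage a needs two cells with difference 3, leaving (1,3) = 4.
4 is placed in column 4, leaving (1,4) = 1.
1 is placed in column 4, leaving (3,4) = 2.
Cage c has product 6, leaving (1,1) = 3.
Row 1 already has 1, leaving (1,2) = 2.
The 3 cells of cage c must have product 6, which forces (2,1) = 1.
The two cells of cage f must have difference 1, which forces (2,3) = 2.
Column 4 already has 2, leaving (2,4) = 3.
Row 3 already has 2, so (3,3) = 1.
1 is placed in column 1; hence (4,1) = 2.
Column 2 already has 2, leaving (4,2) = 1.
Column 3 already has 1, so (4,3) = 3.
Completed grid: 3 2 4 1 / 1 4 2 3 / 4 3 1 2 / 2 1 3 4.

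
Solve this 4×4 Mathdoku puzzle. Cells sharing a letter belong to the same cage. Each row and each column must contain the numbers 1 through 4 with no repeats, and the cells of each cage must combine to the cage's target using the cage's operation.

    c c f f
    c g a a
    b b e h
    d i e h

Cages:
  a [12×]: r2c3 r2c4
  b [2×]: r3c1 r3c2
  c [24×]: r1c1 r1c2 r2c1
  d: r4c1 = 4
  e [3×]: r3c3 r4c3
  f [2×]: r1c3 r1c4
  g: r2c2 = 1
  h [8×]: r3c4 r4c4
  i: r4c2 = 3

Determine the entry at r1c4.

1

G is a freebie, so r2c2 = 1.
Column 2 now contains 1, so r3c2 = 2.
Row 3 now contains 2, which forces r3c4 = 4.
Cage d is a single given cell, so r4c1 = 4.
Cage i is a single given cell; hence r4c2 = 3.
Row 4 now contains 3, leaving r4c3 = 1.
Column 4 already has 4; hence r4c4 = 2.
Column 2 now contains 3; hence r1c2 = 4.
1 is placed in column 3; hence r1c3 = 2.
Column 4 already has 2, which forces r1c4 = 1.
Cage a needs two cells with product 12, leaving r2c3 = 4.
Column 4 already has 4, which forces r2c4 = 3.
Row 3 now contains 2, leaving r3c1 = 1.
1 is placed in column 3, so r3c3 = 3.
Row 1 now contains 2, which forces r1c1 = 3.
Row 2 already has 3, which forces r2c1 = 2.
Filled in: 3 4 2 1 / 2 1 4 3 / 1 2 3 4 / 4 3 1 2.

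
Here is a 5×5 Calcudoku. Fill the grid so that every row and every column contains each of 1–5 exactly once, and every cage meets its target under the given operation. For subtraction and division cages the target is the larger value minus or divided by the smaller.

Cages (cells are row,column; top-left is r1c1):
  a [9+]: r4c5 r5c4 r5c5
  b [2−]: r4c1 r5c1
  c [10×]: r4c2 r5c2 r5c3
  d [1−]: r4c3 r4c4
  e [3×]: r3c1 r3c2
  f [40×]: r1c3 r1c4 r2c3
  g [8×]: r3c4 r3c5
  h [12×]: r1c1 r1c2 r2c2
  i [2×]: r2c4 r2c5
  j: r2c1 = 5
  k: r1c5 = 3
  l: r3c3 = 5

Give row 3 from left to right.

3 1 5 2 4

K is a freebie; hence r1c5 = 3.
J is a freebie, leaving r2c1 = 5.
L is a freebie; hence r3c3 = 5.
Cage f needs product 40, leaving r1c4 = 5.
Cage h has product 12, leaving r2c2 = 3.
Column 2 now contains 3; hence r3c2 = 1.
Cage h has product 12, so r1c1 = 1.
Column 2 already has 1; hence r1c2 = 4.
Row 1 already has 4; hence r1c3 = 2.
Column 3 now contains 2, leaving r2c3 = 4.
Row 3 now contains 1, which forces r3c1 = 3.
The 3 cells of cage c must have product 10, which forces r5c3 = 1.
1 is placed in column 3; hence r4c3 = 3.
The only place for 1 in row 4 is r4c5.
Cage i needs two cells with product 2, which forces r2c4 = 1.
Column 5 now contains 1, so r2c5 = 2.
Column 5 now contains 2, which forces r3c5 = 4.
Cage a has sum 9, so r5c4 = 3.
Cage a has sum 9, leaving r5c5 = 5.
4 is placed in row 3, leaving r3c4 = 2.
Cage c needs product 10; hence r4c2 = 5.
2 is placed in column 4, which forces r4c4 = 4.
Row 5 already has 5, so r5c2 = 2.
Row 4 now contains 4, so r4c1 = 2.
Row 5 already has 2; hence r5c1 = 4.
The full grid is 1 4 2 5 3 / 5 3 4 1 2 / 3 1 5 2 4 / 2 5 3 4 1 / 4 2 1 3 5.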